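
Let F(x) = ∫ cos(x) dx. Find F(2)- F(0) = sin(2)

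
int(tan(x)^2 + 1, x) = tan(x) + C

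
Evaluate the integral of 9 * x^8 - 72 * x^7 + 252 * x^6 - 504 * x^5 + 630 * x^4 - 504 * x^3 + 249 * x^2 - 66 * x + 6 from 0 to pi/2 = -(-1 + pi/2)^3 + (-1 + pi/2)^9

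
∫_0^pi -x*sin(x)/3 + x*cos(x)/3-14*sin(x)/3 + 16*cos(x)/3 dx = -10 - pi/3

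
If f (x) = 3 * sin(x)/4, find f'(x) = 3*cos(x)/4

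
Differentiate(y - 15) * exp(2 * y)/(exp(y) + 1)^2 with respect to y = (2*y*exp(2*y) + exp(3*y) - 29*exp(2*y))/(exp(3*y) + 3*exp(2*y) + 3*exp(y) + 1)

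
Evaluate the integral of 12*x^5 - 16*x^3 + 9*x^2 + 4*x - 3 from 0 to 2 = 90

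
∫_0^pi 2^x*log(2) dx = -1 + 2^pi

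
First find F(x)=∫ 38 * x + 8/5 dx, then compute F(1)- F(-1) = 16/5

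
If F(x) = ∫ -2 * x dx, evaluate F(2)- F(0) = -4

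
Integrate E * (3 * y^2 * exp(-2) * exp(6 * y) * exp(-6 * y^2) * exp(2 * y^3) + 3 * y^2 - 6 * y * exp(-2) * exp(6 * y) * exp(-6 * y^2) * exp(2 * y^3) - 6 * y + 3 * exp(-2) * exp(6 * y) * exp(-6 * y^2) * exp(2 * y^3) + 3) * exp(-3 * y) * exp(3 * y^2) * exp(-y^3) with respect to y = 2*sinh((y - 1)^3) + C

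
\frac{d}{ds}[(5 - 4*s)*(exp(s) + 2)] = -4*s*exp(s) + exp(s) - 8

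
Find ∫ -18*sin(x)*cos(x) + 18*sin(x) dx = 9*(cos(x) - 1)^2 + C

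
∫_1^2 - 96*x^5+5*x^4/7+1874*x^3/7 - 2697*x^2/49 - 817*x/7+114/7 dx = -2008/7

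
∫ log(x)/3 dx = x*(log(x) - 1)/3 + C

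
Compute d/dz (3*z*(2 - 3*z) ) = 6 - 18*z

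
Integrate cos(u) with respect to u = sin(u) + C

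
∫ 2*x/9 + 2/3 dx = x^2/9 + 2*x/3 + C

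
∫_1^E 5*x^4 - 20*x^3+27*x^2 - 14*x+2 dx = (-1 + E)^3*(-1 + (-1 + E)^2)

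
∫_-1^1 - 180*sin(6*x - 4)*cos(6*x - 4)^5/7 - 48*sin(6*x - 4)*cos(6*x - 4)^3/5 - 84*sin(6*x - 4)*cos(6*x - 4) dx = -7*cos(10)^2 - 5*cos(10)^6/7 - 2*cos(10)^4/5 + 5*cos(2)^6/7 + 2*cos(2)^4/5 + 7*cos(2)^2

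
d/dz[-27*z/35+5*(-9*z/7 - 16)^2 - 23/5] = 810*z/49 + 7173/35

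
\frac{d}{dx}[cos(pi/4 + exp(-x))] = exp(-x)*sin(pi/4 + exp(-x))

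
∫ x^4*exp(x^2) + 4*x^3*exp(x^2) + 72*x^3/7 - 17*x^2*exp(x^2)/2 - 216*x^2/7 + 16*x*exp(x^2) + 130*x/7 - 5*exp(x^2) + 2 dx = 18*x^2*(x - 2)^2/7 - x^2 + 2*x + (x^3 + 4*x^2 - 10*x + 12)*exp(x^2)/2 + C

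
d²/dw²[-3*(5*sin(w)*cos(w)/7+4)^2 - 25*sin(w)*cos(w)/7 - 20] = -300*(1 - cos(2*w))^2/49 + 290*sin(2*w)/7 - 600*cos(2*w)/49 + 450/49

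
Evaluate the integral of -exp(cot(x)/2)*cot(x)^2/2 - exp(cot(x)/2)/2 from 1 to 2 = -exp(cot(1)/2) + exp(cot(2)/2)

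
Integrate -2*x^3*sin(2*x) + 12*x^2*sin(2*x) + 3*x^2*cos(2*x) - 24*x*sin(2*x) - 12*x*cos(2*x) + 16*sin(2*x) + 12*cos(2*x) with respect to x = (x - 2)^3*cos(2*x) + C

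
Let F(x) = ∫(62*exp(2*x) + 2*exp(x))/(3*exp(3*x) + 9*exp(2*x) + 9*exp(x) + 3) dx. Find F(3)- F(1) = -10*exp(2)/(1 + E)^2 - 2*E/(3*(1 + E)) + 2*exp(3)/(3*(1 + exp(3))) + 10*exp(6)/(1 + exp(3))^2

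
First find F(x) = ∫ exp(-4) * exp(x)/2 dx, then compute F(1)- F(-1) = -exp(-5)/2 + exp(-3)/2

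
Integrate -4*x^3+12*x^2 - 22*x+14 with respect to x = -x^4 + 4*x^3 - 11*x^2 + 14*x + C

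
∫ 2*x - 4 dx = x^2 - 4*x + C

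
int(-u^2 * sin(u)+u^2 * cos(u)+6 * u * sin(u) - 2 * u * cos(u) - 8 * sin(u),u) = sqrt(2)*(u - 2)^2*sin(u + pi/4) + C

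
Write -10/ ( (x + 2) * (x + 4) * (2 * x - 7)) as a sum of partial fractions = -8/(33*(2*x - 7)) - 1/(3*(x + 4)) + 5/(11*(x + 2))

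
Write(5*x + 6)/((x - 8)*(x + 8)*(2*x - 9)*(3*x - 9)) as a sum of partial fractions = -76/(525*(2*x - 9)) + 17/(6600*(x + 8)) + 7/(165*(x - 3)) + 23/(840*(x - 8))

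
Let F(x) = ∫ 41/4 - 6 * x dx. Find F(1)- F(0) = 29/4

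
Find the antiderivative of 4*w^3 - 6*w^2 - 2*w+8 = w^4 - 2*w^3 - w^2 + 8*w + C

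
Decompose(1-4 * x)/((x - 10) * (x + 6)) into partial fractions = -25/(16*(x + 6)) - 39/(16*(x - 10))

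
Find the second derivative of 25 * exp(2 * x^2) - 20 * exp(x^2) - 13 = 400*x^2*exp(2*x^2) - 80*x^2*exp(x^2) + 100*exp(2*x^2) - 40*exp(x^2)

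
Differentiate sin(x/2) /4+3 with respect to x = cos(x/2)/8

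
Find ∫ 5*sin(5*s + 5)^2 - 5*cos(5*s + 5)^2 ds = -sin(10*s + 10)/2 + acos(2 - 3*s) - asin(3*s - 2) + C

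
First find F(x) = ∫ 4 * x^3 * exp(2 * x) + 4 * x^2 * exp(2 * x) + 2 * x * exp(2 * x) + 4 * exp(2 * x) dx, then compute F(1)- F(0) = -1 + 4*exp(2)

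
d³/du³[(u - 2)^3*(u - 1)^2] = 60*u^2 - 192*u + 150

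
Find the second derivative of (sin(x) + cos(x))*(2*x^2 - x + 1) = -2*sqrt(2)*x^2*sin(x + pi/4) - 7*x*sin(x) + 9*x*cos(x) + 5*sin(x) + cos(x)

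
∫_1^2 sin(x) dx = -cos(2) + cos(1)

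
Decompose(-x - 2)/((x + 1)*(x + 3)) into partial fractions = -1/(2*(x + 3)) - 1/(2*(x + 1))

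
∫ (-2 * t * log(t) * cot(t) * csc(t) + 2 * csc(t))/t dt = 2*log(t)*csc(t) + C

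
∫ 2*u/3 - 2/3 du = u^2/3 - 2*u/3 + C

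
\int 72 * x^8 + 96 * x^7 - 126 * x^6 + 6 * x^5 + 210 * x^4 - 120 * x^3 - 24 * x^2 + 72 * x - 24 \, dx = 8*x^9 + 12*x^8 - 18*x^7 + x^6 + 42*x^5 - 30*x^4 - 8*x^3 + 36*x^2 - 24*x + C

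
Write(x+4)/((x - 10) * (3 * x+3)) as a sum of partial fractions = -1/(11*(x + 1)) + 14/(33*(x - 10))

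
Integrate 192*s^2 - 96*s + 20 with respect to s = 64*s^3 - 48*s^2 + 20*s + C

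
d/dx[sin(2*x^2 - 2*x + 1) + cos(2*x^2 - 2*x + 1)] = -4*x*sin(2*x^2 - 2*x + 1) + 4*x*cos(2*x^2 - 2*x + 1) + 2*sin(2*x^2 - 2*x + 1) - 2*cos(2*x^2 - 2*x + 1)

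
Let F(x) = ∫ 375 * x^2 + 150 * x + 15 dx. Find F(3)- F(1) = 3880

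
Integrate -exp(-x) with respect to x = exp(-x) + C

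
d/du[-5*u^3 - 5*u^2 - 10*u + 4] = -15*u^2 - 10*u - 10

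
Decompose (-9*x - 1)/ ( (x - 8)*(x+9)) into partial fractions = -80/(17*(x + 9)) - 73/(17*(x - 8))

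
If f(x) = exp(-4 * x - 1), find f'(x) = -4*exp(-4*x - 1)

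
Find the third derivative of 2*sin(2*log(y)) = (24*sin(2*log(y)) - 8*cos(2*log(y)))/y^3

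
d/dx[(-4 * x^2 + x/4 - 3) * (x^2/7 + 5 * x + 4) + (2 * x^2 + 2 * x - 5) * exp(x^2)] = 4*x^3*exp(x^2) - 16*x^3/7 + 4*x^2*exp(x^2) - 1677*x^2/28 - 6*x*exp(x^2) - 425*x/14 + 2*exp(x^2) - 14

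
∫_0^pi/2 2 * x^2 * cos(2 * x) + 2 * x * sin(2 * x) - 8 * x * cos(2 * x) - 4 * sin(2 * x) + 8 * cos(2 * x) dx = 0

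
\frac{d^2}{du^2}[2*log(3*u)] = -2/u^2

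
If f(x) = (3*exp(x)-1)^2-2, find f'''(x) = 72*exp(2*x) - 6*exp(x)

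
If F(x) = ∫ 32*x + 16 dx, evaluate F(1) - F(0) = 32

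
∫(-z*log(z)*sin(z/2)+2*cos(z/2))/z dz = 2*log(z)*cos(z/2) + C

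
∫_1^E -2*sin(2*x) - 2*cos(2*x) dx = -cos(2) + cos(2*E) - sin(2*E) + sin(2)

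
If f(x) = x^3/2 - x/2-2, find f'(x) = 3*x^2/2 - 1/2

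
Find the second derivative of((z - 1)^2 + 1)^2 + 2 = 12*z^2 - 24*z + 16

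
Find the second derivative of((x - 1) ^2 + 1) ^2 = 12*x^2 - 24*x + 16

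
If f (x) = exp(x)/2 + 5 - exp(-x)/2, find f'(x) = (exp(2*x) + 1)*exp(-x)/2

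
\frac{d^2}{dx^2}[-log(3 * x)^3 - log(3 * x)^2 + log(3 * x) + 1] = (3*log(x)^2 - 4*log(x) + 6*log(3)*log(x) - 4*log(3) - 3 + 3*log(3)^2)/x^2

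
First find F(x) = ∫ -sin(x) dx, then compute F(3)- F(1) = cos(3) - cos(1)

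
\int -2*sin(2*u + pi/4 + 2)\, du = cos(2*u + pi/4 + 2) + C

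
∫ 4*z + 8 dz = 2*z^2 + 8*z + C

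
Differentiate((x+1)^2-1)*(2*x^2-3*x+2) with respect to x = 8*x^3 + 3*x^2 - 8*x + 4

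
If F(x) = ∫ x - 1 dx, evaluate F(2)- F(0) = 0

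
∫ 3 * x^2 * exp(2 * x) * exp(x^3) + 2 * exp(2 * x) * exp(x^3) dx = exp(x*(x^2 + 2)) + C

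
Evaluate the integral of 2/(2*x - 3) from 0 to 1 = -log(3)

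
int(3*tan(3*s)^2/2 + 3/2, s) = tan(3*s)/2 + C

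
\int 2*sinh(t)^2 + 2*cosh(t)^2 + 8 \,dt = 8*t + sinh(2*t) + C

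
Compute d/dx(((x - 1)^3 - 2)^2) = 6*x^5 - 30*x^4 + 60*x^3 - 72*x^2 + 54*x - 18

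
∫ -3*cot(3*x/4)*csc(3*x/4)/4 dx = csc(3*x/4) + C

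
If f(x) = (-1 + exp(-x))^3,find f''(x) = (3*exp(2*x) - 12*exp(x) + 9)*exp(-3*x)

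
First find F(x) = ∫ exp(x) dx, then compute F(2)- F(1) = -E + exp(2)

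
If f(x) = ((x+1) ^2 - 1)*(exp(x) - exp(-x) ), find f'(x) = (x^2*exp(2*x) + x^2 + 4*x*exp(2*x) + 2*exp(2*x) - 2)*exp(-x)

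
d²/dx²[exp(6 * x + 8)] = 36*exp(6*x + 8)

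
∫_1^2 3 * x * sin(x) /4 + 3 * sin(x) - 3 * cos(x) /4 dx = -9*cos(2)/2 + 15*cos(1)/4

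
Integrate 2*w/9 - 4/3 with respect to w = w^2/9 - 4*w/3 + C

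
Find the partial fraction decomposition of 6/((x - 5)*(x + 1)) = -1/(x + 1) + 1/(x - 5)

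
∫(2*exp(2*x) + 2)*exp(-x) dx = 4*sinh(x) + C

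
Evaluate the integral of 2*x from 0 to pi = pi^2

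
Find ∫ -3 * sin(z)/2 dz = 3*cos(z)/2 + C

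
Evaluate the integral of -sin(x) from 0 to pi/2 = -1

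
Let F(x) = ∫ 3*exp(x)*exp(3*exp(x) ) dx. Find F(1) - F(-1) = -exp(3*exp(-1)) + exp(3*E)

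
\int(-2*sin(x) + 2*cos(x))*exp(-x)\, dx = 2*exp(-x)*sin(x) + C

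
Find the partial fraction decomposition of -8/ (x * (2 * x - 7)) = -16/(7*(2*x - 7)) + 8/(7*x)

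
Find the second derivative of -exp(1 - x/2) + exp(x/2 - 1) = (exp(x - 2) - 1)*exp(1 - x/2)/4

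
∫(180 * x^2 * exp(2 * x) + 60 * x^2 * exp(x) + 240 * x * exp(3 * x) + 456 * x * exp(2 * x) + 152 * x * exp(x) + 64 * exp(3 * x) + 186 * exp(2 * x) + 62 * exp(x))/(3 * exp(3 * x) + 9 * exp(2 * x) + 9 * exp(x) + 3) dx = (2*exp(x) + 1)*(30*x^2 + 16*x + 15)/(3*(cosh(x) + 1)) + C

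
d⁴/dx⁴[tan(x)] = 24*tan(x)^5 + 40*tan(x)^3 + 16*tan(x)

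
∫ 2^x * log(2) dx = 2^x + C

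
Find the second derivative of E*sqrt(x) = -E/(4*x^(3/2))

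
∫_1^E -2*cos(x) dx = -2*sin(E) + 2*sin(1)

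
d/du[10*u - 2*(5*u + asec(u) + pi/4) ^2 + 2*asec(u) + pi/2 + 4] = (-100*u^3*sqrt(1 - 1/u^2) - 20*u^2*sqrt(1 - 1/u^2)*asec(u) - 5*pi*u^2*sqrt(1 - 1/u^2) + 10*u^2*sqrt(1 - 1/u^2) - 20*u - 4*asec(u) - pi + 2)/(u^2*sqrt(1 - 1/u^2))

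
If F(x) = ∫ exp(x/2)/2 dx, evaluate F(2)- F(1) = E - exp(1/2)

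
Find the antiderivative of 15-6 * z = -3*z^2 + 15*z + C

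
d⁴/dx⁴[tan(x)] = 24*tan(x)^5 + 40*tan(x)^3 + 16*tan(x)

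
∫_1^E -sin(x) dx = cos(E) - cos(1)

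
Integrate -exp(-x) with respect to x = exp(-x) + C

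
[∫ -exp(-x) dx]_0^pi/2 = -1 + exp(-pi/2)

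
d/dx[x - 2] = 1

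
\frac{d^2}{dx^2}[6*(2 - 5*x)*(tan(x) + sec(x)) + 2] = 6*(-10*x*sin(x)/cos(x)^2 + 5*x - 10*x/cos(x)^2 - 10*sin(x)/cos(x) + 4*sin(x)/cos(x)^2 - 2 - 10/cos(x) + 4/cos(x)^2)/cos(x)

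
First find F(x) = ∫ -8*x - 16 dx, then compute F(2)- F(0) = -48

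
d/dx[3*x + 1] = 3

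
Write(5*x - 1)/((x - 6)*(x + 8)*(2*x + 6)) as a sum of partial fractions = -41/(140*(x + 8)) + 8/(45*(x + 3)) + 29/(252*(x - 6))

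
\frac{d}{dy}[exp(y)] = exp(y)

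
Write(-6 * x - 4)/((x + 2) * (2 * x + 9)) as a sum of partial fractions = -46/(5*(2*x + 9)) + 8/(5*(x + 2))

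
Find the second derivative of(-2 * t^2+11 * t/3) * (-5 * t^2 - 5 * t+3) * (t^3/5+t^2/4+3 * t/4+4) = 84*t^5 + 25*t^4 + 11*t^3 + 1792*t^2/5 - 293*t - 1069/6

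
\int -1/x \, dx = -log(2*x) + C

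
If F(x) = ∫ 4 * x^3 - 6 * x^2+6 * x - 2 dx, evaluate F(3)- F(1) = 48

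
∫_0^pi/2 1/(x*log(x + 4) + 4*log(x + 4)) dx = -log(log(4)) + log(log(pi/2 + 4))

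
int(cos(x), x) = sin(x) + C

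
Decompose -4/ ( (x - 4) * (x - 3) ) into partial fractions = 4/(x - 3) - 4/(x - 4)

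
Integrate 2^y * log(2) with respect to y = 2^y + C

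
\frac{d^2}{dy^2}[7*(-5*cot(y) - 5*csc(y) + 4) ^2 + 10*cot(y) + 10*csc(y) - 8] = 10*(27 - 35*cos(y)/sin(y) - 140/sin(y) - 54*cos(y)/sin(y)^2 - 54/sin(y)^2 + 210*cos(y)/sin(y)^3 + 210/sin(y)^3)/sin(y)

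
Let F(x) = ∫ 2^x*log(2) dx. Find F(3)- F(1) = 6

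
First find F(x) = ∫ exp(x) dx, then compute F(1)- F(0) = -1 + E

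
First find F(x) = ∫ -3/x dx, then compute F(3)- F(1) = -3*log(3)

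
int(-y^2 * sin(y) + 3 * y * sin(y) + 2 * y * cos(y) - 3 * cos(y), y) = y*(y - 3)*cos(y) + C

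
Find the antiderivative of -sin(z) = cos(z) + C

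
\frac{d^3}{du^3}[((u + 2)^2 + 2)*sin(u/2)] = -u^2*cos(u/2)/8 - 3*u*sin(u/2)/2 - u*cos(u/2)/2 - 3*sin(u/2) + 9*cos(u/2)/4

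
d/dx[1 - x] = -1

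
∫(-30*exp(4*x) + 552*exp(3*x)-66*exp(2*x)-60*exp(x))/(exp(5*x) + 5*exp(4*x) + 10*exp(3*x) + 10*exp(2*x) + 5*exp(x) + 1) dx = (2*exp(4*x) + 38*exp(3*x) - 219*exp(2*x) - 124*exp(x) - 16)/(exp(4*x) + 4*exp(3*x) + 6*exp(2*x) + 4*exp(x) + 1) + C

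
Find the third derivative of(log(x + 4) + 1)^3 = (6*log(x + 4)^2 - 6*log(x + 4) - 6)/(x^3 + 12*x^2 + 48*x + 64)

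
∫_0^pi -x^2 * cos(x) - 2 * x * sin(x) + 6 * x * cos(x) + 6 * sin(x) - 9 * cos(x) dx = 0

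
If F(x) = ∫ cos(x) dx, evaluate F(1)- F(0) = sin(1)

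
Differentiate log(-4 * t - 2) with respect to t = 2/(2*t + 1)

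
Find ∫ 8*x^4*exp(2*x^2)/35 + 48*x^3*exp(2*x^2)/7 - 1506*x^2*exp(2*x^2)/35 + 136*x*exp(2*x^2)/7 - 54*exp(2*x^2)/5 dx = 2*(x - 5)*(x^2 + 35*x - 14)*exp(2*x^2)/35 + C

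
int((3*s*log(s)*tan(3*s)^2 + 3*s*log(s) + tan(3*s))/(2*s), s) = log(s)*tan(3*s)/2 + C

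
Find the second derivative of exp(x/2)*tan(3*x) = (18*tan(3*x)^3 + 3*tan(3*x)^2 + 73*tan(3*x)/4 + 3)*exp(x/2)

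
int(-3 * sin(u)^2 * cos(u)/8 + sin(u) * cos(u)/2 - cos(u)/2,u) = (2*sin(u) + cos(u)^2 - 5)*sin(u)/8 + C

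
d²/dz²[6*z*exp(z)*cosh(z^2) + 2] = 6*(4*z^3*cosh(z^2) + 4*z^2*sinh(z^2) + 6*z*sinh(z^2) + z*cosh(z^2) + 2*cosh(z^2))*exp(z)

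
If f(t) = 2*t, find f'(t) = 2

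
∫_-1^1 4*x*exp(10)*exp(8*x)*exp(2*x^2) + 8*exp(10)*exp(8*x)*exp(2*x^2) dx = -exp(4) + exp(20)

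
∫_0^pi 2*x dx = pi^2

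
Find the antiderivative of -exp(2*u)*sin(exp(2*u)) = cos(exp(2*u))/2 + C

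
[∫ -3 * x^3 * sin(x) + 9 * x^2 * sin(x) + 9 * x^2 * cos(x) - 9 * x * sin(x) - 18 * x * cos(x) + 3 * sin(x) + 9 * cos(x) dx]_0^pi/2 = 3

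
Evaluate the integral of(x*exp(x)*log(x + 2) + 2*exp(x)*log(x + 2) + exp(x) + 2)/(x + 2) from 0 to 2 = -3*log(2) + (2 + exp(2))*log(4)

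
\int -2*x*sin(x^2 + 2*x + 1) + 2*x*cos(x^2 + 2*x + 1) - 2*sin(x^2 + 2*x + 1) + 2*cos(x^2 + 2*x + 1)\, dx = sin((x + 1)^2) + cos((x + 1)^2) + C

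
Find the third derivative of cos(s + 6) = sin(s + 6)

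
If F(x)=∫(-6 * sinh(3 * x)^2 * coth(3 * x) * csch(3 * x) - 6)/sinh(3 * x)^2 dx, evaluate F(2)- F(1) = -2/tanh(3) - 2/sinh(3) + 2/sinh(6) + 2/tanh(6)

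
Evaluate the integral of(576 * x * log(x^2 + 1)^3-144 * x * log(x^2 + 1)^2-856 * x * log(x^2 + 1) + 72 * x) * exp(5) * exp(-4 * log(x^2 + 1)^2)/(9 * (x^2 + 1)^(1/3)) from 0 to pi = -5*exp(5) + (1 + pi^2)^(2/3)*(-4*log(1 + pi^2)^2 + 2*log(1 + pi^2)/3 + 5)*exp(5 - 4*log(1 + pi^2)^2)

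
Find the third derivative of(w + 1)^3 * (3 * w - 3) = 72*w + 36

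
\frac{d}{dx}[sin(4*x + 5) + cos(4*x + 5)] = -4*sin(4*x + 5) + 4*cos(4*x + 5)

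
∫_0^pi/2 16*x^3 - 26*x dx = (-1 + 3*pi/2 + pi^2/2)*(-3*pi/2 - 1 + pi^2/2) - 1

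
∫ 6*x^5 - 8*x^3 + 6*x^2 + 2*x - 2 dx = x^6 - 2*x^4 + 2*x^3 + x^2 - 2*x + C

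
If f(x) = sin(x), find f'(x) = cos(x)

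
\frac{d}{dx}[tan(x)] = cos(x)^(-2)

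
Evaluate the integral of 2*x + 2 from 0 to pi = -1 + (-pi - 1)^2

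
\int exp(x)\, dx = exp(x) + C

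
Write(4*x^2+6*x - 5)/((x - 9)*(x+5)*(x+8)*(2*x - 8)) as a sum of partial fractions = -203/(1224*(x + 8)) + 65/(756*(x + 5)) - 83/(1080*(x - 4)) + 373/(2380*(x - 9))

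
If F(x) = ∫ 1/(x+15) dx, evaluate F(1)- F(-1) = -log(14) + 4*log(2)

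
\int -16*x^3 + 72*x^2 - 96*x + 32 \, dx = -4*x^4 + 24*x^3 - 48*x^2 + 32*x + C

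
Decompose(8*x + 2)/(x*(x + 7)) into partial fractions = 54/(7*(x + 7)) + 2/(7*x)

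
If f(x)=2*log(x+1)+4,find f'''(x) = 4/(x^3 + 3*x^2 + 3*x + 1)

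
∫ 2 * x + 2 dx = x^2 + 2*x + C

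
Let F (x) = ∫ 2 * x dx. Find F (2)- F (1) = 3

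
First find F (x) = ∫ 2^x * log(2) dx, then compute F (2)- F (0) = 3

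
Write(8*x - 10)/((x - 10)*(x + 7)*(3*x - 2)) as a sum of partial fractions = 3/(46*(3*x - 2)) - 66/(391*(x + 7)) + 5/(34*(x - 10))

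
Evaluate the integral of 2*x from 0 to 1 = 1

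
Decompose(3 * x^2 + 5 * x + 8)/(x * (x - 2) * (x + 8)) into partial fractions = 2/(x + 8) + 3/(2*(x - 2)) - 1/(2*x)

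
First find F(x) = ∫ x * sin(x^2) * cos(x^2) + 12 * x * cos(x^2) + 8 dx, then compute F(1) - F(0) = sin(1)^2/4 + 6*sin(1) + 8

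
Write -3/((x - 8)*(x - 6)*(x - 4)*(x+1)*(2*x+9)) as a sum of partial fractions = -16/(20825*(2*x + 9)) + 1/(735*(x + 1)) - 3/(680*(x - 4)) + 1/(196*(x - 6)) - 1/(600*(x - 8))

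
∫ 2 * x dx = x^2 + C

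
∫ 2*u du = u^2 + C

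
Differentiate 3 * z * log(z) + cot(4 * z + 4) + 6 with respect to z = 3*log(z) - 4*cot(4*z + 4)^2 - 1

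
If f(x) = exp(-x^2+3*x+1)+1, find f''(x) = 4*x^2*exp(-x^2 + 3*x + 1) - 12*x*exp(-x^2 + 3*x + 1) + 7*exp(-x^2 + 3*x + 1)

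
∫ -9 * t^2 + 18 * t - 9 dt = -3*t^3 + 9*t^2 - 9*t + C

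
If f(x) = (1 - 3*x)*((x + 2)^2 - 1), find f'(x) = -9*x^2 - 22*x - 5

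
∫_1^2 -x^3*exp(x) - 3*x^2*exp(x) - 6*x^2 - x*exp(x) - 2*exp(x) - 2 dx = -11*exp(2) - 16 + 3*E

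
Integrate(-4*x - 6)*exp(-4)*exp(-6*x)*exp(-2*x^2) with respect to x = exp(-2*x^2 - 6*x - 4) + C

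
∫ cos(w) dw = sin(w) + C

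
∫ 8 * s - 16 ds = 4*s^2 - 16*s + C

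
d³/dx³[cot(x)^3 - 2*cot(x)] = -60*cot(x)^6 - 102*cot(x)^4 - 44*cot(x)^2 - 2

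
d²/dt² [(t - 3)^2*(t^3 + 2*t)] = 20*t^3 - 72*t^2 + 66*t - 24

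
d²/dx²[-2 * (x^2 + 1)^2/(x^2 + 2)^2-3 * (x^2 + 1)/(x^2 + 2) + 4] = (42*x^4 + 16*x^2 - 40)/(x^8 + 8*x^6 + 24*x^4 + 32*x^2 + 16)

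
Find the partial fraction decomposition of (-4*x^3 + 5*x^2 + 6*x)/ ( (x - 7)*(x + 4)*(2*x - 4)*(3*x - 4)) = 25/(136*(3*x - 4)) - 13/(88*(x + 4)) - 217/(374*(x - 7))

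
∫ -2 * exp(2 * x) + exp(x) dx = (1 - exp(x))*exp(x) + C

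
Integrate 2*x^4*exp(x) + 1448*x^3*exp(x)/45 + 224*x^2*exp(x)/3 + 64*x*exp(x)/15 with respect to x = 2*x^2*(x + 12)*(45*x + 4)*exp(x)/45 + C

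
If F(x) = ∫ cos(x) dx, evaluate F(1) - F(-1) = 2*sin(1)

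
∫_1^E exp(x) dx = -E + exp(E)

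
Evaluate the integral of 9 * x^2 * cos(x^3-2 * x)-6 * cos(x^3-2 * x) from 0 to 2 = 3*sin(4)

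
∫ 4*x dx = 2*x^2 + C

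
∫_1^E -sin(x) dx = cos(E) - cos(1)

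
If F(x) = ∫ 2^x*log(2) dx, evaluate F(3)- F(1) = 6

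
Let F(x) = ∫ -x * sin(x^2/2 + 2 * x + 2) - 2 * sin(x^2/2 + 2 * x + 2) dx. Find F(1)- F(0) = cos(9/2) - cos(2)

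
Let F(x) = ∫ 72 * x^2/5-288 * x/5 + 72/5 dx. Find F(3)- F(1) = -384/5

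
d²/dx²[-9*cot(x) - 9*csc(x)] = 9/sin(x) - 18*cos(x)/sin(x)^3 - 18/sin(x)^3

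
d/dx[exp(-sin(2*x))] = -2*exp(-sin(2*x))*cos(2*x)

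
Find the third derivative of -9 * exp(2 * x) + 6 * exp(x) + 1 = -72*exp(2*x) + 6*exp(x)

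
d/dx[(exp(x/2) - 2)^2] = -2*exp(x/2) + exp(x)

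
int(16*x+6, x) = 8*x^2 + 6*x + C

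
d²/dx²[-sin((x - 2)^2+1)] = 4*x^2*sin(x^2 - 4*x + 5) - 16*x*sin(x^2 - 4*x + 5) + 16*sin(x^2 - 4*x + 5) - 2*cos(x^2 - 4*x + 5)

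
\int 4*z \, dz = 2*z^2 + C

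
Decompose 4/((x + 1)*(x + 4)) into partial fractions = -4/(3*(x + 4)) + 4/(3*(x + 1))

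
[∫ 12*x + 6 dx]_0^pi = 6*pi + 6*pi^2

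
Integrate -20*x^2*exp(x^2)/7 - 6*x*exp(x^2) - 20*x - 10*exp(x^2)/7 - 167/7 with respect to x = -(10*x + 21)*(7*x + exp(x^2) + 2)/7 + C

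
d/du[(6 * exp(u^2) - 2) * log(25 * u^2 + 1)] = (300*u^3*exp(u^2)*log(25*u^2 + 1) + 12*u*exp(u^2)*log(25*u^2 + 1) + 300*u*exp(u^2) - 100*u)/(25*u^2 + 1)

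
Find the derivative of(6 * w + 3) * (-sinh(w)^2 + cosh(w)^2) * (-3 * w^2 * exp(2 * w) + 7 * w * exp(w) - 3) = -36*w^3*exp(2*w) - 72*w^2*exp(2*w) + 42*w^2*exp(w) - 18*w*exp(2*w) + 105*w*exp(w) + 21*exp(w) - 18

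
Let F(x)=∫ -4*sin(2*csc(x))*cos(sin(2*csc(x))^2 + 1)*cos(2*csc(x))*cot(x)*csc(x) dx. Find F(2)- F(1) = -sin(sin(2*csc(1))^2 + 1) + sin(sin(2*csc(2))^2 + 1)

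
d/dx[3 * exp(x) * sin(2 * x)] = 3*(sin(2*x) + 2*cos(2*x))*exp(x)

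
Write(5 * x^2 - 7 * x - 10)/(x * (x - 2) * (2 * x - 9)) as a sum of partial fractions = 239/(45*(2*x - 9)) + 2/(5*(x - 2)) - 5/(9*x)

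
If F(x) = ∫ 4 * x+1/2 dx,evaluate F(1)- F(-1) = 1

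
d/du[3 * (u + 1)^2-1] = 6*u + 6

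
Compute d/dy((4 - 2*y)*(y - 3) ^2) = -6*y^2 + 32*y - 42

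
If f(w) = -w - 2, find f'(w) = -1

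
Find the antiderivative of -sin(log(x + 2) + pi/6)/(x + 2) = cos(log(x + 2) + pi/6) + C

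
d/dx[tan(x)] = cos(x)^(-2)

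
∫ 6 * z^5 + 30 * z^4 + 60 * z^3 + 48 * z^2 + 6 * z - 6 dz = z^6 + 6*z^5 + 15*z^4 + 16*z^3 + 3*z^2 - 6*z + C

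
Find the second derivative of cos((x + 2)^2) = -4*x^2*cos(x^2 + 4*x + 4) - 16*x*cos(x^2 + 4*x + 4) - 2*sin(x^2 + 4*x + 4) - 16*cos(x^2 + 4*x + 4)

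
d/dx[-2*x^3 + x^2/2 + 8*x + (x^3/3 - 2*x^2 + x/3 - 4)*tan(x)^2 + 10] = 2*x^3*sin(x)/(3*cos(x)^3) - 4*x^2*sin(x)/cos(x)^3 - 7*x^2 + x^2/cos(x)^2 + 2*x*sin(x)/(3*cos(x)^3) + 5*x - 4*x/cos(x)^2 - 8*sin(x)/cos(x)^3 + 23/3 + 1/(3*cos(x)^2)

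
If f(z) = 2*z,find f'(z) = 2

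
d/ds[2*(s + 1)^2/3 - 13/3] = 4*s/3 + 4/3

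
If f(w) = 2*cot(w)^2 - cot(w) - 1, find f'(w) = (1 - 4*cos(w)/sin(w))/sin(w)^2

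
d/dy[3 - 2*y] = -2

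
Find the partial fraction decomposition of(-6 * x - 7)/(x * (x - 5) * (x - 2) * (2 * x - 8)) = -19/(24*(x - 2)) + 31/(16*(x - 4)) - 37/(30*(x - 5)) + 7/(80*x)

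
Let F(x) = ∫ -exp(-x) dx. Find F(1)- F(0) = -1 + exp(-1)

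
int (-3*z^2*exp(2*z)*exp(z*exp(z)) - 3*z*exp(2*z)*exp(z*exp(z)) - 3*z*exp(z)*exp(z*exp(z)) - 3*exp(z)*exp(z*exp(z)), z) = -3*z*exp(z*(exp(z) + 1)) + C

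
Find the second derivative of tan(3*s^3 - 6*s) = 162*s^4*tan(3*s^3 - 6*s)^3 + 162*s^4*tan(3*s^3 - 6*s) - 216*s^2*tan(3*s^3 - 6*s)^3 - 216*s^2*tan(3*s^3 - 6*s) + 18*s*tan(3*s^3 - 6*s)^2 + 18*s + 72*tan(3*s^3 - 6*s)^3 + 72*tan(3*s^3 - 6*s)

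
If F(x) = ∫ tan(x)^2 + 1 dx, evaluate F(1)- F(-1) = 2*tan(1)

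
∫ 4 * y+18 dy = 2*y^2 + 18*y + C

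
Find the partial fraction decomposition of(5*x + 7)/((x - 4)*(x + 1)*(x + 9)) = -19/(52*(x + 9)) - 1/(20*(x + 1)) + 27/(65*(x - 4))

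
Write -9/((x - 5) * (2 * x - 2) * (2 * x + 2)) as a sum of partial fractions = -3/(16*(x + 1)) + 9/(32*(x - 1)) - 3/(32*(x - 5))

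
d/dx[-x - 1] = -1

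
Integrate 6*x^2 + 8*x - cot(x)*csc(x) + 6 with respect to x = 2*x^3 + 4*x^2 + 6*x + csc(x) + C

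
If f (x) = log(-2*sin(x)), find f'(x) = 1/tan(x)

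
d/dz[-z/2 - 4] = -1/2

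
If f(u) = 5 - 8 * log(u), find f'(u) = -8/u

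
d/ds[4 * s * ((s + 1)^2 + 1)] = 12*s^2 + 16*s + 8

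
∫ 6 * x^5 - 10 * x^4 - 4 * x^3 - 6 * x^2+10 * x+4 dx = x^6 - 2*x^5 - x^4 - 2*x^3 + 5*x^2 + 4*x + C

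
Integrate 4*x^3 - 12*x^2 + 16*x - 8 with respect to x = x^4 - 4*x^3 + 8*x^2 - 8*x + C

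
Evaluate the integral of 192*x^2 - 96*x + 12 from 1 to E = -27 + (-1 + 4*E)^3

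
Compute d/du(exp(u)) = exp(u)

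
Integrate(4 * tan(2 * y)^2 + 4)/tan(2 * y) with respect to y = 2*log(tan(2*y)) + C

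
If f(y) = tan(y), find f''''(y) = 24*tan(y)^5 + 40*tan(y)^3 + 16*tan(y)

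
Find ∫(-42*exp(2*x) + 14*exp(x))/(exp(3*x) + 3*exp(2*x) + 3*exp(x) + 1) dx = (-43*exp(2*x) - 44*exp(x) - 29)/(exp(2*x) + 2*exp(x) + 1) + C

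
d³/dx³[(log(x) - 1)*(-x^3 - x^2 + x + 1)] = (-6*x^3*log(x) - 5*x^3 - 2*x^2 - x + 2)/x^3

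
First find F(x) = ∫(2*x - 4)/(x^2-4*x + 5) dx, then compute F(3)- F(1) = 0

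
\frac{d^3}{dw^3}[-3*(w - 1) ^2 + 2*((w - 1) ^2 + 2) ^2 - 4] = 48*w - 48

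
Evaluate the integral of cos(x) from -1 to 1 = 2*sin(1)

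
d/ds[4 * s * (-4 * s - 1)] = -32*s - 4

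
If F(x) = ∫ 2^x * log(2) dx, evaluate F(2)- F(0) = 3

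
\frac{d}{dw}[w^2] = 2*w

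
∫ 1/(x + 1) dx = log(-3*x - 3) + C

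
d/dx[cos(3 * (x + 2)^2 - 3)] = -6*(x + 2)*sin(3*(x^2 + 4*x + 3))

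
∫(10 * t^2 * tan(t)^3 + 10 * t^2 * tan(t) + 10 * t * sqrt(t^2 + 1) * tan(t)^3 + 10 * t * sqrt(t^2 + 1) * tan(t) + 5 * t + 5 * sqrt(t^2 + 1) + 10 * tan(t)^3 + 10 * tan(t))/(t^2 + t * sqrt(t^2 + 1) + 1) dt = 5*log(t + sqrt(t^2 + 1)) + 5*tan(t)^2 + C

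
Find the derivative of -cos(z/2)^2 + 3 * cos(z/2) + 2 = -3*sin(z/2)/2 + sin(z)/2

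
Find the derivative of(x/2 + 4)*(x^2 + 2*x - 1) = 3*x^2/2 + 10*x + 15/2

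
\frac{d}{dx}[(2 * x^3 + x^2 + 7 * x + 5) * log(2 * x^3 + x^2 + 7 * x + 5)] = 6*x^2*log(2*x^3 + x^2 + 7*x + 5) + 6*x^2 + 2*x*log(2*x^3 + x^2 + 7*x + 5) + 2*x + 7*log(2*x^3 + x^2 + 7*x + 5) + 7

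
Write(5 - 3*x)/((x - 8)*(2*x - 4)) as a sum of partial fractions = 1/(12*(x - 2)) - 19/(12*(x - 8))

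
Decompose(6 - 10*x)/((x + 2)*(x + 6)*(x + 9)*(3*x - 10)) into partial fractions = -369/(8288*(3*x - 10)) - 32/(259*(x + 9)) + 11/(56*(x + 6)) - 13/(224*(x + 2))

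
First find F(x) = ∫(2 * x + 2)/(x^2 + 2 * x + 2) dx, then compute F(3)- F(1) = -log(5) + log(17)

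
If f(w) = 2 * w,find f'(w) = 2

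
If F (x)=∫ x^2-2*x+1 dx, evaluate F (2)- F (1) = 1/3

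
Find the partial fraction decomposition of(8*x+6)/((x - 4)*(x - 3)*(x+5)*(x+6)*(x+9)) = -11/(312*(x + 9)) + 7/(45*(x + 6)) - 17/(144*(x + 5)) - 5/(144*(x - 3)) + 19/(585*(x - 4))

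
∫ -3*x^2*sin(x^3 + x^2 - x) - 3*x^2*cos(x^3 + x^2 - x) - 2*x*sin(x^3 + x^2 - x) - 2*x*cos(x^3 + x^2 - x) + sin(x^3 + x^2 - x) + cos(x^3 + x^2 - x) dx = sqrt(2)*cos(x^3 + x^2 - x + pi/4) + C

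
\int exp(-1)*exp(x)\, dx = exp(x - 1) + C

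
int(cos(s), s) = sin(s) + C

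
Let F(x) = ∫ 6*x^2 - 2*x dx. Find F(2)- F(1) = 11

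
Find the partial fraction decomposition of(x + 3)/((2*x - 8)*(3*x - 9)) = -1/(x - 3) + 7/(6*(x - 4))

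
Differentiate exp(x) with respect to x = exp(x)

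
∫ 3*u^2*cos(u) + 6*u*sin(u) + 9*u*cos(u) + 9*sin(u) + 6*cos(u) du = (3*u^2 + 9*u + 6)*sin(u) + C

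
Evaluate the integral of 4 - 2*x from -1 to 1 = 8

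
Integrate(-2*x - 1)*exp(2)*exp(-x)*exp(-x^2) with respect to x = exp(-x^2 - x + 2) + C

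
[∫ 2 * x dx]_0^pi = pi^2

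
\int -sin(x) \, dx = cos(x) + C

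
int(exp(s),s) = exp(s) + C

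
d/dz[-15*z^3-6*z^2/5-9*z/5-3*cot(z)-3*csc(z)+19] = -45*z^2 - 12*z/5 + 3*cot(z)^2 + 3*cot(z)*csc(z) + 6/5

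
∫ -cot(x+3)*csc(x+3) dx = csc(x + 3) + C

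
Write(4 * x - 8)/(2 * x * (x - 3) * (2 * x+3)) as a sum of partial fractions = -28/(27*(2*x + 3)) + 2/(27*(x - 3)) + 4/(9*x)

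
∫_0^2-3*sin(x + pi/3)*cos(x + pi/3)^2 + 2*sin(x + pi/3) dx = cos(pi/3 + 2)^3 + 7/8 - 2*cos(pi/3 + 2)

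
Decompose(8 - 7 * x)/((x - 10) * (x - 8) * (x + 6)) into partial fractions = 25/(112*(x + 6)) + 12/(7*(x - 8)) - 31/(16*(x - 10))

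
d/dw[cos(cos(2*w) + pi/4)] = 2*sin(2*w)*sin(cos(2*w) + pi/4)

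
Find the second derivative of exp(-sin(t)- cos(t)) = (-sin(2*t) + sqrt(2)*sin(t + pi/4) + 1)*exp(-sqrt(2)*sin(t + pi/4))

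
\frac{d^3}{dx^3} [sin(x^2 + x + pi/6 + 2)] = -8*x^3*cos(x^2 + x + pi/6 + 2) - 12*x^2*cos(x^2 + x + pi/6 + 2) - 12*x*sin(x^2 + x + pi/6 + 2) - 6*x*cos(x^2 + x + pi/6 + 2) - 6*sin(x^2 + x + pi/6 + 2) - cos(x^2 + x + pi/6 + 2)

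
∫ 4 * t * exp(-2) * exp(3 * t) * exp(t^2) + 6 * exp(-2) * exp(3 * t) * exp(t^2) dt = 2*exp(t^2 + 3*t - 2) + C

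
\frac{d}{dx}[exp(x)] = exp(x)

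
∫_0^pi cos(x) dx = 0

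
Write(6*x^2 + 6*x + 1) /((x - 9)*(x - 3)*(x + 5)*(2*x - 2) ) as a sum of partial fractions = -121/(1344*(x + 5)) + 13/(192*(x - 1)) - 73/(192*(x - 3)) + 541/(1344*(x - 9))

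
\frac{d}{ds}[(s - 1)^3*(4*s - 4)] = 16*s^3 - 48*s^2 + 48*s - 16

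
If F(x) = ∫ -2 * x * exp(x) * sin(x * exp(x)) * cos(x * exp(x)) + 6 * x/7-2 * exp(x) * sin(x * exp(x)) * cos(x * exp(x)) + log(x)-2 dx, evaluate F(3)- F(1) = -18/7 - cos(E)^2 + cos(3*exp(3))^2 + 3*log(3)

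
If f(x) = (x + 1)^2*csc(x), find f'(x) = (-x^2*cos(x)/sin(x) + 2*x - 2*x*cos(x)/sin(x) + 2 - cos(x)/sin(x))/sin(x)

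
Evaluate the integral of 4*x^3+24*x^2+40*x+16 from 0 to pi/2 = -4 + (-2 + (pi/2 + 2)^2)^2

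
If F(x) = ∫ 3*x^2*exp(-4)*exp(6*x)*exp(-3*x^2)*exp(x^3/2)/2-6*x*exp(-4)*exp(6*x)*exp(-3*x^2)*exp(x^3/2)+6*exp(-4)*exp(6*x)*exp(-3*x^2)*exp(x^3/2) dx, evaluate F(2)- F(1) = 1 - exp(-1/2)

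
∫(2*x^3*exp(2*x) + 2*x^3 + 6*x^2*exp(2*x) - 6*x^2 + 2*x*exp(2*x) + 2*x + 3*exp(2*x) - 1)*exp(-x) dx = 2*(2*x^3 + 2*x + 1)*sinh(x) + C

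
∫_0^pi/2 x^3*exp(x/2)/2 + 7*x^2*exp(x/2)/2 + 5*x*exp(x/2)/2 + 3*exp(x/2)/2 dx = -1 + (1 + pi/2 + pi^2/4 + pi^3/8)*exp(pi/4)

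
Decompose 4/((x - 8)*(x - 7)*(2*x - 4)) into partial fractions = 1/(15*(x - 2)) - 2/(5*(x - 7)) + 1/(3*(x - 8))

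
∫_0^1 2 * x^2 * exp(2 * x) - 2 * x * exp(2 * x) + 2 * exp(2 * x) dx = -2 + exp(2)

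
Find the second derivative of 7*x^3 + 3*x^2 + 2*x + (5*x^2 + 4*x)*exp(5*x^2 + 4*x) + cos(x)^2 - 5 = 500*x^4*exp(5*x^2 + 4*x) + 800*x^3*exp(5*x^2 + 4*x) + 650*x^2*exp(5*x^2 + 4*x) + 264*x*exp(5*x^2 + 4*x) + 42*x + 42*exp(5*x^2 + 4*x) + 2*sin(x)^2 - 2*cos(x)^2 + 6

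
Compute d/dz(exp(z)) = exp(z)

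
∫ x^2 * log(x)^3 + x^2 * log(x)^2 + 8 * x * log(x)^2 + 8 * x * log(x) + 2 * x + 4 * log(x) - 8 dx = x*(x^2*log(x)^3 + 12*x*log(x)^2 + 3*x + 12*log(x) - 36)/3 + C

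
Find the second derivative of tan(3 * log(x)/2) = 3*(3*sin(3*log(x)/2)/cos(3*log(x)/2) - 1)/(2*x^2*cos(3*log(x)/2)^2)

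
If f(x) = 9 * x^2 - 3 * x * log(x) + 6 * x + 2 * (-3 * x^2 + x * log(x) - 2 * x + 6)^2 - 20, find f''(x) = (216*x^3 - 72*x^2*log(x) + 84*x^2 + 4*x*log(x)^2 - 4*x*log(x) - 130*x + 21)/x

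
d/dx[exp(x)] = exp(x)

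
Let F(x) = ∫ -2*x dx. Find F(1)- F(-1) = 0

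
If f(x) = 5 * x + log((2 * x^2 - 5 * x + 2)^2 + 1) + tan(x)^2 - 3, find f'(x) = (8*x^4*sin(x)/cos(x)^3 + 20*x^4 - 40*x^3*sin(x)/cos(x)^3 - 84*x^3 + 66*x^2*sin(x)/cos(x)^3 + 105*x^2 - 40*x*sin(x)/cos(x)^3 - 34*x + 10*sin(x)/cos(x)^3 + 5)/(4*x^4 - 20*x^3 + 33*x^2 - 20*x + 5)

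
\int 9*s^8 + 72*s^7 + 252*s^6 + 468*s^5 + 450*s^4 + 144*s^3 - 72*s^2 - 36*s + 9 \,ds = s^9 + 9*s^8 + 36*s^7 + 78*s^6 + 90*s^5 + 36*s^4 - 24*s^3 - 18*s^2 + 9*s + C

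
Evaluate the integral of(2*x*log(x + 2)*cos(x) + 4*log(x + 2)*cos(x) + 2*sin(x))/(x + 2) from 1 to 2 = -2*log(3)*sin(1) + 4*log(2)*sin(2)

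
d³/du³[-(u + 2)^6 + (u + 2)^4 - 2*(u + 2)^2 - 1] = -120*u^3 - 720*u^2 - 1416*u - 912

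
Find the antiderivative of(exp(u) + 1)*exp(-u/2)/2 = 2*sinh(u/2) + C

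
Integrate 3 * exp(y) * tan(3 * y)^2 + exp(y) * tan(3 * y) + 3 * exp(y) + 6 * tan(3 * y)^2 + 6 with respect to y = (exp(y) + 2)*tan(3*y) + C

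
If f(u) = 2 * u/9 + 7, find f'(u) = 2/9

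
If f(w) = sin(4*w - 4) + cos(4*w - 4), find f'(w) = -4*sin(4*w - 4) + 4*cos(4*w - 4)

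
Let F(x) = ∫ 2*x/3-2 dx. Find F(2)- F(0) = -8/3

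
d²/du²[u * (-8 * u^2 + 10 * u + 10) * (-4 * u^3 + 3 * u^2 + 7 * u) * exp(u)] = 32*u^6*exp(u) + 320*u^5*exp(u) + 254*u^4*exp(u) - 1708*u^3*exp(u) - 122*u^2*exp(u) + 880*u*exp(u) + 140*exp(u)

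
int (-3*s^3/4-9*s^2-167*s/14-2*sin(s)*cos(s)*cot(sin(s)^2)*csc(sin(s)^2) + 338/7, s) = -3*s^4/16 - 3*s^3 - 167*s^2/28 + 338*s/7 + csc(sin(s)^2) + C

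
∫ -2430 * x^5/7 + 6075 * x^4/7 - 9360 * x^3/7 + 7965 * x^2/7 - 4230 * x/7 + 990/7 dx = -405*x^6/7 + 1215*x^5/7 - 2340*x^4/7 + 2655*x^3/7 - 2115*x^2/7 + 990*x/7 + C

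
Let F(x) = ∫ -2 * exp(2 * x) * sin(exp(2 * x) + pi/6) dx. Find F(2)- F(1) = -cos(pi/6 + exp(2)) + cos(pi/6 + exp(4))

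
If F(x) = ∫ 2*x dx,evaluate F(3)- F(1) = 8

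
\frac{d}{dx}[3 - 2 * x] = -2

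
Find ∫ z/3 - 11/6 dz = z^2/6 - 11*z/6 + C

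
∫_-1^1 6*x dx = 0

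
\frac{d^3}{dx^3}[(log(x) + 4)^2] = (4*log(x) + 10)/x^3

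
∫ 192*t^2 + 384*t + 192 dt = 64*t^3 + 192*t^2 + 192*t + C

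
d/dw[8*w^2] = 16*w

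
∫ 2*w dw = w^2 + C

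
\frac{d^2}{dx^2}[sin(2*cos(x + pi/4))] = -4*sin(x + pi/4)^2*sin(2*cos(x + pi/4)) - 2*cos(x + pi/4)*cos(2*cos(x + pi/4))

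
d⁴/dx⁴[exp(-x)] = exp(-x)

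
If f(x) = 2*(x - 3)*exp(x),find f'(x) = 2*x*exp(x) - 4*exp(x)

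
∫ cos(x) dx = sin(x) + C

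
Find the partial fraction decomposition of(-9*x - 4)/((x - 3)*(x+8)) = -68/(11*(x + 8)) - 31/(11*(x - 3))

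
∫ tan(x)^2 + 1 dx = tan(x) + C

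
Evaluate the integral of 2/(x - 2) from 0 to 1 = -log(4)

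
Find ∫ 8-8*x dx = -4*x^2 + 8*x + C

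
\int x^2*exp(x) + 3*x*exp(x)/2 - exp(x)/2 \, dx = x*(2*x - 1)*exp(x)/2 + C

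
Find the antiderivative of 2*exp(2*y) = exp(2*y) + C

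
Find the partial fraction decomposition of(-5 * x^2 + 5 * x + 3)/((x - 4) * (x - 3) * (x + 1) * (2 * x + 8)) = 97/(336*(x + 4)) - 7/(120*(x + 1)) + 27/(56*(x - 3)) - 57/(80*(x - 4))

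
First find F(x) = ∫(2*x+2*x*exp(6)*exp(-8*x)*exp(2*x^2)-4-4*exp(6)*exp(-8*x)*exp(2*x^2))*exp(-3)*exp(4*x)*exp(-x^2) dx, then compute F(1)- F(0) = -exp(3) + exp(-3)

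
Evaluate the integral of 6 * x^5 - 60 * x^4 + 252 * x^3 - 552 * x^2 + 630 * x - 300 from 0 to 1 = -117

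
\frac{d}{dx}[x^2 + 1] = 2*x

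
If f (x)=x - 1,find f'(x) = 1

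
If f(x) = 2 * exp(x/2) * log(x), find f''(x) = (x^2*exp(x/2)*log(x) + 4*x*exp(x/2) - 4*exp(x/2))/(2*x^2)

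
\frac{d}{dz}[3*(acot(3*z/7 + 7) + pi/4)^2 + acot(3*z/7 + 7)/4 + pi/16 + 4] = (-504*acot(3*z/7 + 7) - 126*pi - 21)/(36*z^2 + 1176*z + 9800)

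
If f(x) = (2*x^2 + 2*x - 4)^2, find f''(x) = 48*x^2 + 48*x - 24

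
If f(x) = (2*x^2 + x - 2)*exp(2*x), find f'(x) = 4*x^2*exp(2*x) + 6*x*exp(2*x) - 3*exp(2*x)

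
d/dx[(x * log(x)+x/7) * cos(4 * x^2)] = -8*x^2*log(x)*sin(4*x^2) - 8*x^2*sin(4*x^2)/7 + log(x)*cos(4*x^2) + 8*cos(4*x^2)/7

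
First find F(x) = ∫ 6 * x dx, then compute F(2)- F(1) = 9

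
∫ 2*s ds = s^2 + C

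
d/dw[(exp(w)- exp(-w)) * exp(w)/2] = exp(2*w)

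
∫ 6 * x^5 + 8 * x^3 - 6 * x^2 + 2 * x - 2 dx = x^6 + 2*x^4 - 2*x^3 + x^2 - 2*x + C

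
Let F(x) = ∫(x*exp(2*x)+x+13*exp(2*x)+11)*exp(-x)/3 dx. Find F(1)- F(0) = -13*exp(-1)/3 + 13*E/3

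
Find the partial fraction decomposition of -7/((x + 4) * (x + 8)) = 7/(4*(x + 8)) - 7/(4*(x + 4))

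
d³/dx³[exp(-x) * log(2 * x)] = (-x^3*log(x) - x^3*log(2) + 3*x^2 + 3*x + 2)*exp(-x)/x^3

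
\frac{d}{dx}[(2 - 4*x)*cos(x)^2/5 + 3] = 4*x*sin(2*x)/5 - 2*sqrt(2)*sin(2*x + pi/4)/5 - 2/5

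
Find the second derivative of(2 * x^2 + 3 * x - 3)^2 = 48*x^2 + 72*x - 6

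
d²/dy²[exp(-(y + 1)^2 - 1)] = (4*y^2 + 8*y + 2)*exp(-y^2 - 2*y - 2)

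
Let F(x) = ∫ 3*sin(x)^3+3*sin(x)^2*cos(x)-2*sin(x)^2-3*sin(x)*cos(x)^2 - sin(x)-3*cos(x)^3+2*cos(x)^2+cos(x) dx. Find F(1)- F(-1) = -sin(1) - sin(3) + 2*sin(2)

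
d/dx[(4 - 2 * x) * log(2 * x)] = (-2*x*log(x) - 2*x - 2*x*log(2) + 4)/x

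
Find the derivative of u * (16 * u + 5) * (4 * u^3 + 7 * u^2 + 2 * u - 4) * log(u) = 320*u^4*log(u) + 64*u^4 + 528*u^3*log(u) + 132*u^3 + 201*u^2*log(u) + 67*u^2 - 108*u*log(u) - 54*u - 20*log(u) - 20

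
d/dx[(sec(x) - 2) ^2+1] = 2*(-2 + 1/cos(x))*sin(x)/cos(x)^2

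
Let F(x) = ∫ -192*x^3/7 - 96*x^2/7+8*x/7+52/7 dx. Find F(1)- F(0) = -24/7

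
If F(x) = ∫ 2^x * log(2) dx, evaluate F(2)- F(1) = 2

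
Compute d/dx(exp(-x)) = -exp(-x)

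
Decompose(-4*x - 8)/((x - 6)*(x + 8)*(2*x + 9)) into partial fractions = -40/(147*(2*x + 9)) + 12/(49*(x + 8)) - 16/(147*(x - 6))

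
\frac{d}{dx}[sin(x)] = cos(x)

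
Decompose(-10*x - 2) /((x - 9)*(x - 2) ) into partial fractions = 22/(7*(x - 2)) - 92/(7*(x - 9))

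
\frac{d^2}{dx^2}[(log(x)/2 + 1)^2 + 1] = (-log(x) - 1)/(2*x^2)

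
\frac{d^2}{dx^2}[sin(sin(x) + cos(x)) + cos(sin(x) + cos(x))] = 2*sqrt(2)*sin(x)*sin(sqrt(2)*sin(x + pi/4) + pi/4)*cos(x) - 2*sin(x + pi/4)*cos(sqrt(2)*sin(x + pi/4) + pi/4) - sqrt(2)*sin(sqrt(2)*sin(x + pi/4) + pi/4)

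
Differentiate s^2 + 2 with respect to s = 2*s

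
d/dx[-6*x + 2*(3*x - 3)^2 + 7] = 36*x - 42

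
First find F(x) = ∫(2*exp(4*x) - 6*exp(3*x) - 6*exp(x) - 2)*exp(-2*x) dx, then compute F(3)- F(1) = -(-3 - exp(-1) + E)^2 + (-3 - exp(-3) + exp(3))^2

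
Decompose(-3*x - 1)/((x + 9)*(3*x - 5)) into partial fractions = -9/(16*(3*x - 5)) - 13/(16*(x + 9))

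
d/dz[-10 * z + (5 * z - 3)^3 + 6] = 375*z^2 - 450*z + 125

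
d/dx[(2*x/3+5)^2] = 8*x/9 + 20/3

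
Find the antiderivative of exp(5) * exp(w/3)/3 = exp(w/3 + 5) + C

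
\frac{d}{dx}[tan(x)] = cos(x)^(-2)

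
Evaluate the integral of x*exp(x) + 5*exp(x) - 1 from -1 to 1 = -2 - 3*exp(-1) + 5*E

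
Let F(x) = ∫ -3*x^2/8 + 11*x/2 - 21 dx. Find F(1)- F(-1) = -169/4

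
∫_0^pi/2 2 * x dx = pi^2/4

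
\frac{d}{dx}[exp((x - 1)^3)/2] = 3*x^2*exp(x^3 - 3*x^2 + 3*x - 1)/2 - 3*x*exp(x^3 - 3*x^2 + 3*x - 1) + 3*exp(x^3 - 3*x^2 + 3*x - 1)/2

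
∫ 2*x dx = x^2 + C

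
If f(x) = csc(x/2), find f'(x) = -cot(x/2)*csc(x/2)/2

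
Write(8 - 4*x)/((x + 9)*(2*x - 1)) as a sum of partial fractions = 12/(19*(2*x - 1)) - 44/(19*(x + 9))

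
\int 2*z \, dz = z^2 + C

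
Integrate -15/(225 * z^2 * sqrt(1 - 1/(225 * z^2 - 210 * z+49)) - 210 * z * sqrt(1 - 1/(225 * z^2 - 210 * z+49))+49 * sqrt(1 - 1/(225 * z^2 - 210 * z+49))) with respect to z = asec(7 - 15*z) + C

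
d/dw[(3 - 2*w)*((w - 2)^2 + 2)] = -6*w^2 + 22*w - 24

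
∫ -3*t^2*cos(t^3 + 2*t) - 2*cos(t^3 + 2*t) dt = -sin(t*(t^2 + 2)) + C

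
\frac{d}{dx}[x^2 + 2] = 2*x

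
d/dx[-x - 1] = -1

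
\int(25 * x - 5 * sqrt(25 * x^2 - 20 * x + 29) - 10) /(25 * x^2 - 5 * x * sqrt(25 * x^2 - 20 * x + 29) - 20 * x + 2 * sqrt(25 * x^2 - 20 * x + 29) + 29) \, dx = log(-x + sqrt((2/5 - x)^2 + 1) + 2/5) + C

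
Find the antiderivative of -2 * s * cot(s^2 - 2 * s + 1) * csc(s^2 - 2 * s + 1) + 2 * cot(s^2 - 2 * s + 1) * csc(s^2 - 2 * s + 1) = csc((s - 1)^2) + C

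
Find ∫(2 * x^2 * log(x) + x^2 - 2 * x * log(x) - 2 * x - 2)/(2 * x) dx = (x^2 - 2*x - 2)*log(x)/2 + C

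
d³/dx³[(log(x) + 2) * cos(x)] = (x^3*log(x)*sin(x) + 2*x^3*sin(x) - 3*x^2*cos(x) + 3*x*sin(x) + 2*cos(x))/x^3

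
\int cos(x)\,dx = sin(x) + C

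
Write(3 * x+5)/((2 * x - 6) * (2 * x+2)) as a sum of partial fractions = -1/(8*(x + 1)) + 7/(8*(x - 3))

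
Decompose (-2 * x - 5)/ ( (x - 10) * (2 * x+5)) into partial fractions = -1/(x - 10)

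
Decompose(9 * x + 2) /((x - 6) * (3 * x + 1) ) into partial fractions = 3/(19*(3*x + 1)) + 56/(19*(x - 6))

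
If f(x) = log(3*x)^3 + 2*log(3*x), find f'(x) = (3*log(x)^2 + 6*log(3)*log(x) + 2 + 3*log(3)^2)/x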